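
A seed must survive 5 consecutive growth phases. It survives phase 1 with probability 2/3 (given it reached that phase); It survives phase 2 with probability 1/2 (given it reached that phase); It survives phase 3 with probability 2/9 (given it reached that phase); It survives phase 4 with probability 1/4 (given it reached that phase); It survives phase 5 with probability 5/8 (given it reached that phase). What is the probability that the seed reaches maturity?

Each stage is reached only if all earlier stages succeed, so
P = 2/3 × 1/2 × 2/9 × 1/4 × 5/8 = 20/1728 = 5/432.

5/432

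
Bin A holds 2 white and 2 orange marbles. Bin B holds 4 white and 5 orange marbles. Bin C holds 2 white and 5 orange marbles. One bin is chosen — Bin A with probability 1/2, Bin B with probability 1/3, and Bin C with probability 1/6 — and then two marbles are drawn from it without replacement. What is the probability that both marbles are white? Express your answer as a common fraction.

From Bin A: P(both white) = (2/4)(1/3) = 1/6.
From Bin B: P(both white) = (4/9)(3/8) = 1/6.
From Bin C: P(both white) = (2/7)(1/6) = 1/21.
Total probability = (1/2)(1/6) + (1/3)(1/6) + (1/6)(1/21) = 37/252.

37/252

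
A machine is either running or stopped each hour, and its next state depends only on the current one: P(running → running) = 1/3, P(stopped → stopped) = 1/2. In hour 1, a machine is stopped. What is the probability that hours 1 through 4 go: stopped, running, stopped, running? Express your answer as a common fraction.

Hour 1 is given. For each transition, use the conditional probability from the current state:
P(running | stopped) = 1/2; P(stopped | running) = 2/3; P(running | stopped) = 1/2.
P = 1/2 × 2/3 × 1/2 = 2/12 = 1/6.

1/6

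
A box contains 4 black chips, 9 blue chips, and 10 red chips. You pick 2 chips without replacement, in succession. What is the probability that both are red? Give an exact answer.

P = 10/23 × 9/22 = 90/506 = 45/253.

45/253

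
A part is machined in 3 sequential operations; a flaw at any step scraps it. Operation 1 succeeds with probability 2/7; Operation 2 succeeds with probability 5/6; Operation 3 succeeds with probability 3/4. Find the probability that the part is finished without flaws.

Each stage is reached only if all earlier stages succeed, so
P = 2/7 × 5/6 × 3/4 = 30/168 = 5/28.

5/28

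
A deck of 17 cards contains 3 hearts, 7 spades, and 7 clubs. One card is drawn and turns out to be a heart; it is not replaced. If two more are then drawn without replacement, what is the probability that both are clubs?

7/40

After the first draw, 7 of the remaining 16 cards are clubs.
P = 7/16 × 6/15 = 42/240 = 7/40.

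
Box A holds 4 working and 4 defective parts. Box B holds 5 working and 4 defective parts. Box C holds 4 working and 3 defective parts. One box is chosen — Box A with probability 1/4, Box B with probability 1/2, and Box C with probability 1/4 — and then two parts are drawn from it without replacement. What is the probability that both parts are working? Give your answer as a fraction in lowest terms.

From Box A: P(both working) = (4/8)(3/7) = 3/14.
From Box B: P(both working) = (5/9)(4/8) = 5/18.
From Box C: P(both working) = (4/7)(3/6) = 2/7.
Total probability = (1/4)(3/14) + (1/2)(5/18) + (1/4)(2/7) = 19/72.

19/72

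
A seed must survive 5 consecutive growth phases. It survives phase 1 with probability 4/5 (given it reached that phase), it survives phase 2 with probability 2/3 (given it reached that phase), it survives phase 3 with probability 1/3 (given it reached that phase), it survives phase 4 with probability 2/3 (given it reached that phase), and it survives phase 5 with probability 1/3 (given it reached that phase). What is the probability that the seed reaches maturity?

Each stage is reached only if all earlier stages succeed, so
P = 4/5 × 2/3 × 1/3 × 2/3 × 1/3 = 16/405.

16/405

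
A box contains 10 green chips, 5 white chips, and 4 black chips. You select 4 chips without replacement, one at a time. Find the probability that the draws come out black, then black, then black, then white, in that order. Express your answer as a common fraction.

Each draw changes the counts, so multiply the conditional probabilities along the sequence:
P = 4/19 × 3/18 × 2/17 × 5/16 = 120/93024 = 5/3876.

5/3876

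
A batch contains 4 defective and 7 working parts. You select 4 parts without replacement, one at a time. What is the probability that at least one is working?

329/330

P(no working) = 4/11 × 3/10 × 2/9 × 1/8 = 24/7920 = 1/330.
P(at least one) = 1 − 1/330 = 329/330.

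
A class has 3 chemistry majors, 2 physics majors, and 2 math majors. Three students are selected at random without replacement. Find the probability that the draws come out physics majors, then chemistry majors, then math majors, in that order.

2/35

Chain rule:
P = 2/7 × 3/6 × 2/5 = 12/210 = 2/35.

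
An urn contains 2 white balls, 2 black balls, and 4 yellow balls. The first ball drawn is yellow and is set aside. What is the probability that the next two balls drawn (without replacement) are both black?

With the first ball removed, 2 black remain out of 7.
P = 2/7 × 1/6 = 2/42 = 1/21.

1/21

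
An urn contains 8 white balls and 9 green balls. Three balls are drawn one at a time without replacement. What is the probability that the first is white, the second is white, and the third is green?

21/170

Chain rule:
P = 8/17 × 7/16 × 9/15 = 504/4080 = 21/170.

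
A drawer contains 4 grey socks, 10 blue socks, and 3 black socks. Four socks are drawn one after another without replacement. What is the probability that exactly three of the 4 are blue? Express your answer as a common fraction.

6/17

One ordering (blue drawn first) has probability 10/17 × 9/16 × 8/15 × 7/14 = 5040/57120 = 3/34.
There are C(4,3) = 4 such orderings, each equally likely, so P = 4 × 3/34 = 6/17.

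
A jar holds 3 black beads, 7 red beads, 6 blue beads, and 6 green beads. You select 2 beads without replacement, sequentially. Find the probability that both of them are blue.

P = 6/22 × 5/21 = 30/462 = 5/77.

5/77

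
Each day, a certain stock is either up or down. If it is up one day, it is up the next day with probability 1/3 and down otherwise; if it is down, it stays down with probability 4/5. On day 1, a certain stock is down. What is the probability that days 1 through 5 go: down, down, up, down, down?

Day 1 is given. For each transition, use the conditional probability from the current state:
P(down | down) = 4/5; P(up | down) = 1/5; P(down | up) = 2/3; P(down | down) = 4/5.
P = 4/5 × 1/5 × 2/3 × 4/5 = 32/375.

32/375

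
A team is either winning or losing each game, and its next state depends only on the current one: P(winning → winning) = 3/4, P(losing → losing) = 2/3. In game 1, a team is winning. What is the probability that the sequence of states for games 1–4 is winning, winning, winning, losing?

Game 1 is given. For each transition, use the conditional probability from the current state:
P(winning | winning) = 3/4; P(winning | winning) = 3/4; P(losing | winning) = 1/4.
P = 3/4 × 3/4 × 1/4 = 9/64.

9/64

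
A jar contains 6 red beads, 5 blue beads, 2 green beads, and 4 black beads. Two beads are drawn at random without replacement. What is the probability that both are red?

P = 6/17 × 5/16 = 30/272 = 15/136.

15/136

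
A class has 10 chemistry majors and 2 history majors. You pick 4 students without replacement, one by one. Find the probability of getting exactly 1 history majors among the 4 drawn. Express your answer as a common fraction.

16/33

One ordering (a history major drawn first) has probability 2/12 × 10/11 × 9/10 × 8/9 = 1440/11880 = 4/33.
There are C(4,1) = 4 such orderings, each equally likely, so P = 4 × 4/33 = 16/33.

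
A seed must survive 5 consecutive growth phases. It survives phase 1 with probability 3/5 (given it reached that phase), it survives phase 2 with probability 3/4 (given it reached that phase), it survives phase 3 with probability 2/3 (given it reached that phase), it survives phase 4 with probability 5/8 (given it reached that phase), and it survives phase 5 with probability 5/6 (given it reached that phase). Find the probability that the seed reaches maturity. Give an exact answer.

The events are sequential, so multiply the conditional probabilities:
P = 3/5 × 3/4 × 2/3 × 5/8 × 5/6 = 450/2880 = 5/32.

5/32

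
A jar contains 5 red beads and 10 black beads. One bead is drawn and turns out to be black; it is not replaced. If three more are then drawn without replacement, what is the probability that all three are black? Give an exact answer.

3/13

After the first draw, 9 of the remaining 14 beads are black.
P = 9/14 × 8/13 × 7/12 = 504/2184 = 3/13.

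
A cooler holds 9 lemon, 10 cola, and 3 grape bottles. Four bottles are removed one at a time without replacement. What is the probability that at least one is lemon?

P(no lemon) = 13/22 × 12/21 × 11/20 × 10/19 = 17160/175560 = 13/133.
P(at least one) = 1 − 13/133 = 120/133.

120/133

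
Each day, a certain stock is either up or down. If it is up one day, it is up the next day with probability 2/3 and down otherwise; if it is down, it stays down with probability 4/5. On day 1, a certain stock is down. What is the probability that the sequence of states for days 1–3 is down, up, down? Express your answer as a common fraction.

Day 1 is given. For each transition, use the conditional probability from the current state:
P(up | down) = 1/5; P(down | up) = 1/3.
P = 1/5 × 1/3 = 1/15.

1/15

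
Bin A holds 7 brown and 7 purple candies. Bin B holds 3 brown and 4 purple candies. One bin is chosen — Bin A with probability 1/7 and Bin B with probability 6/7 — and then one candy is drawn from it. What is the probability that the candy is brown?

From Bin A: P(brown) = 7/14.
From Bin B: P(brown) = 3/7.
Total probability = (1/7)(7/14) + (6/7)(3/7) = 43/98.

43/98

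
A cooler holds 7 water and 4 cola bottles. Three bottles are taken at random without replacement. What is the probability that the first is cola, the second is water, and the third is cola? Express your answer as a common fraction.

14/165

Each draw changes the counts, so multiply the conditional probabilities along the sequence:
P = 4/11 × 7/10 × 3/9 = 84/990 = 14/165.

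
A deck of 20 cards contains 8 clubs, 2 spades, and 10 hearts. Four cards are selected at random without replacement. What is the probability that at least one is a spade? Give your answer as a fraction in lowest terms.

P(no spades) = 18/20 × 17/19 × 16/18 × 15/17 = 73440/116280 = 12/19.
P(at least one) = 1 − 12/19 = 7/19.

7/19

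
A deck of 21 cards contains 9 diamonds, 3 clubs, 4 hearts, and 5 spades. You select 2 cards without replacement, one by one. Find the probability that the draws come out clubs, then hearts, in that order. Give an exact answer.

1/35

Chain rule:
P = 3/21 × 4/20 = 12/420 = 1/35.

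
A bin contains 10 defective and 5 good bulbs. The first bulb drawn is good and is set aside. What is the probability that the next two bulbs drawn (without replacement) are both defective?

45/91

With the first bulb removed, 10 defective remain out of 14.
P = 10/14 × 9/13 = 90/182 = 45/91.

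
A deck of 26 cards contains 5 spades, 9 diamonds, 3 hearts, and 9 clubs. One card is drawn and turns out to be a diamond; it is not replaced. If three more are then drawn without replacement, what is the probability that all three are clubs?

21/575

After the first draw, 9 of the remaining 25 cards are clubs.
P = 9/25 × 8/24 × 7/23 = 504/13800 = 21/575.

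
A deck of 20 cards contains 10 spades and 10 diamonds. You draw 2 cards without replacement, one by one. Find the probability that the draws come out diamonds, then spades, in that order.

Each draw changes the counts, so multiply the conditional probabilities along the sequence:
P = 10/20 × 10/19 = 100/380 = 5/19.

5/19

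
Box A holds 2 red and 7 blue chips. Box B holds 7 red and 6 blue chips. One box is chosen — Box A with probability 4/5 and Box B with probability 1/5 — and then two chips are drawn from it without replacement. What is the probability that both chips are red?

89/1170

From Box A: P(both red) = (2/9)(1/8) = 1/36.
From Box B: P(both red) = (7/13)(6/12) = 7/26.
Total probability = (4/5)(1/36) + (1/5)(7/26) = 89/1170.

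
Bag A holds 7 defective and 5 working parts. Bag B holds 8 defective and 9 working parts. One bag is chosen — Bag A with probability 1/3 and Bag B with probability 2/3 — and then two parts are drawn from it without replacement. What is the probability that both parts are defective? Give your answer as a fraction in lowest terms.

91/374

From Bag A: P(both defective) = (7/12)(6/11) = 7/22.
From Bag B: P(both defective) = (8/17)(7/16) = 7/34.
Total probability = (1/3)(7/22) + (2/3)(7/34) = 91/374.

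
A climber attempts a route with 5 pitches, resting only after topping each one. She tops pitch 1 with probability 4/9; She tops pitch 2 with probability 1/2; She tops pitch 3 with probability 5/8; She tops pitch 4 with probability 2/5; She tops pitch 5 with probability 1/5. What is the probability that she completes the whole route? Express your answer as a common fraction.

Each stage is reached only if all earlier stages succeed, so
P = 4/9 × 1/2 × 5/8 × 2/5 × 1/5 = 40/3600 = 1/90.

1/90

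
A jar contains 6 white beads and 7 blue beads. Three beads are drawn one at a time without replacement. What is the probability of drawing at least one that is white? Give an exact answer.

251/286

P(no white) = 7/13 × 6/12 × 5/11 = 210/1716 = 35/286.
P(at least one) = 1 − 35/286 = 251/286.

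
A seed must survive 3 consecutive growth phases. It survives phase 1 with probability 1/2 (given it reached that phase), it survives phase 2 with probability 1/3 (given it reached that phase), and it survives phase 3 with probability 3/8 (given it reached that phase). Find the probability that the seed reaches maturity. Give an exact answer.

Multiplying along the chain,
P = 1/2 × 1/3 × 3/8 = 3/48 = 1/16.

1/16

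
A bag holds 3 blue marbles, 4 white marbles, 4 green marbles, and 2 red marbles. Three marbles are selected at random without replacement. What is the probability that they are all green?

P(every draw is green) = 4/13 × 3/12 × 2/11 = 24/1716 = 2/143.

2/143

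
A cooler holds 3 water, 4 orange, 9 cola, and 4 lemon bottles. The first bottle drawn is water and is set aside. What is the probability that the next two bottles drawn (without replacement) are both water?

After the first draw, 2 of the remaining 19 bottles are water.
P = 2/19 × 1/18 = 2/342 = 1/171.

1/171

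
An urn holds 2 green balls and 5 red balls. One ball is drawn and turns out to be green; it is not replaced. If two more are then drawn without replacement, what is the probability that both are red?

2/3

After the first draw, 5 of the remaining 6 balls are red.
P = 5/6 × 4/5 = 20/30 = 2/3.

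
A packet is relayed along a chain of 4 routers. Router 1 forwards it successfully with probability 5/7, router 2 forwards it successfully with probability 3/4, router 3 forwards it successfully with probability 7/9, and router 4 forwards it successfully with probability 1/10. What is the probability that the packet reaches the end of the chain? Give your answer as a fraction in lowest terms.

1/24

Each stage is reached only if all earlier stages succeed, so
P = 5/7 × 3/4 × 7/9 × 1/10 = 105/2520 = 1/24.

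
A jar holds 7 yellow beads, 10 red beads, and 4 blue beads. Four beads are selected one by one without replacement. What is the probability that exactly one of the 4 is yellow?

One ordering (yellow drawn first) has probability 7/21 × 14/20 × 13/19 × 12/18 = 15288/143640 = 91/855.
There are C(4,1) = 4 such orderings, each equally likely, so P = 4 × 91/855 = 364/855.

364/855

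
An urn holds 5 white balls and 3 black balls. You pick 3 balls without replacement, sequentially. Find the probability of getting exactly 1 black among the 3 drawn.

One ordering (black drawn first) has probability 3/8 × 5/7 × 4/6 = 60/336 = 5/28.
There are C(3,1) = 3 such orderings, each equally likely, so P = 3 × 5/28 = 15/28.

15/28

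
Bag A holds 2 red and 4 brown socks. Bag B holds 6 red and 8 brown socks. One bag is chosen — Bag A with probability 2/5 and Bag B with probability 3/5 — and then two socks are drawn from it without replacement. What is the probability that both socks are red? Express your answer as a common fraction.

857/6825

From Bag A: P(both red) = (2/6)(1/5) = 1/15.
From Bag B: P(both red) = (6/14)(5/13) = 15/91.
Total probability = (2/5)(1/15) + (3/5)(15/91) = 857/6825.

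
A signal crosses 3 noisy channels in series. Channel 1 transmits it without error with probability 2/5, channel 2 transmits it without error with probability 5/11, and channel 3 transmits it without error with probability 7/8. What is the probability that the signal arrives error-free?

7/44

Multiplying along the chain,
P = 2/5 × 5/11 × 7/8 = 70/440 = 7/44.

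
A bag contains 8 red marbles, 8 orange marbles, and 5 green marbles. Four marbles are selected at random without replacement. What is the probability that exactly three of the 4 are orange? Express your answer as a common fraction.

One ordering (orange drawn first) has probability 8/21 × 7/20 × 6/19 × 13/18 = 4368/143640 = 26/855.
There are C(4,3) = 4 such orderings, each equally likely, so P = 4 × 26/855 = 104/855.

104/855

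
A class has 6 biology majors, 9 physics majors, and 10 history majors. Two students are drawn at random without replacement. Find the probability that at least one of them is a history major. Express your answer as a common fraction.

13/20

P(no history majors) = 15/25 × 14/24 = 210/600 = 7/20.
P(at least one) = 1 − 7/20 = 13/20.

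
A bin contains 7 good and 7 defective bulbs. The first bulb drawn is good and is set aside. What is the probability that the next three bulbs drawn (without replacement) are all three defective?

With the first bulb removed, 7 defective remain out of 13.
P = 7/13 × 6/12 × 5/11 = 210/1716 = 35/286.

35/286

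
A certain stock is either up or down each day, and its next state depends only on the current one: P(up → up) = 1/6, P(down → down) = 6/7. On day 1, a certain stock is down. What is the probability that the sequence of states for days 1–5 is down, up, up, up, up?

Day 1 is given. For each transition, use the conditional probability from the current state:
P(up | down) = 1/7; P(up | up) = 1/6; P(up | up) = 1/6; P(up | up) = 1/6.
P = 1/7 × 1/6 × 1/6 × 1/6 = 1/1512.

1/1512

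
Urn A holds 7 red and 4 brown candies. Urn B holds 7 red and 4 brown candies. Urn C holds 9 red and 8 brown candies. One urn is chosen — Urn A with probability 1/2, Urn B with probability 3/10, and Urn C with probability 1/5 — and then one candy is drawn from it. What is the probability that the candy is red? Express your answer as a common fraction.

115/187

From Urn A: P(red) = 7/11.
From Urn B: P(red) = 7/11.
From Urn C: P(red) = 9/17.
Total probability = (1/2)(7/11) + (3/10)(7/11) + (1/5)(9/17) = 115/187.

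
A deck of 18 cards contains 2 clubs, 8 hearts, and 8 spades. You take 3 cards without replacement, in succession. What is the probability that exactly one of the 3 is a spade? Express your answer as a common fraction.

15/34

One ordering (a spade drawn first) has probability 8/18 × 10/17 × 9/16 = 720/4896 = 5/34.
There are C(3,1) = 3 such orderings, each equally likely, so P = 3 × 5/34 = 15/34.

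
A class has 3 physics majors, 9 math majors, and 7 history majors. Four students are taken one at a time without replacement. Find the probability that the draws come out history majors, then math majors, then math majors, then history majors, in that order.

Each draw changes the counts, so multiply the conditional probabilities along the sequence:
P = 7/19 × 9/18 × 8/17 × 6/16 = 3024/93024 = 21/646.

21/646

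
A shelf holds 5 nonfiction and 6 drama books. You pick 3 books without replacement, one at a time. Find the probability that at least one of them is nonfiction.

29/33

P(no nonfiction) = 6/11 × 5/10 × 4/9 = 120/990 = 4/33.
P(at least one) = 1 − 4/33 = 29/33.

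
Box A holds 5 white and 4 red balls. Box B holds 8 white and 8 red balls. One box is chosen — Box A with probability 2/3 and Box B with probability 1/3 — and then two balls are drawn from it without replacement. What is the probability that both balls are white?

71/270

From Box A: P(both white) = (5/9)(4/8) = 5/18.
From Box B: P(both white) = (8/16)(7/15) = 7/30.
Total probability = (2/3)(5/18) + (1/3)(7/30) = 71/270.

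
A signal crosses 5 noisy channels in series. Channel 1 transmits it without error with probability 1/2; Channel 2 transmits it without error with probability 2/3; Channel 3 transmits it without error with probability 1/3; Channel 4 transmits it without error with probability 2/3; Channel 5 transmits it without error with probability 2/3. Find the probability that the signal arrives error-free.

4/81

Multiplying along the chain,
P = 1/2 × 2/3 × 1/3 × 2/3 × 2/3 = 8/162 = 4/81.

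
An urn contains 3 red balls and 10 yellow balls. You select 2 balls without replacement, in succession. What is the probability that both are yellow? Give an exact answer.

15/26

P = 10/13 × 9/12 = 90/156 = 15/26.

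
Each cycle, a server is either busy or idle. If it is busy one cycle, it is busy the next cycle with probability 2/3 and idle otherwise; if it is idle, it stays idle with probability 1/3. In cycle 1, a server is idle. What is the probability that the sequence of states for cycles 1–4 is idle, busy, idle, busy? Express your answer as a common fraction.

Cycle 1 is given. For each transition, use the conditional probability from the current state:
P(busy | idle) = 2/3; P(idle | busy) = 1/3; P(busy | idle) = 2/3.
P = 2/3 × 1/3 × 2/3 = 4/27.

4/27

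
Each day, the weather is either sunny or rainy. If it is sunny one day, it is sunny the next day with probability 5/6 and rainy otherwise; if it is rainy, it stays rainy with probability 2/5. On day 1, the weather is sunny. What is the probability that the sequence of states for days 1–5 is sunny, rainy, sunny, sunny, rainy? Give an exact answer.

Day 1 is given. For each transition, use the conditional probability from the current state:
P(rainy | sunny) = 1/6; P(sunny | rainy) = 3/5; P(sunny | sunny) = 5/6; P(rainy | sunny) = 1/6.
P = 1/6 × 3/5 × 5/6 × 1/6 = 15/1080 = 1/72.

1/72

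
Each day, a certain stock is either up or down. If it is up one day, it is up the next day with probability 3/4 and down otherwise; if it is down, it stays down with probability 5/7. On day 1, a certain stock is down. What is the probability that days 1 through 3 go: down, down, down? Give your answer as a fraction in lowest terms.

Day 1 is given. For each transition, use the conditional probability from the current state:
P(down | down) = 5/7; P(down | down) = 5/7.
P = 5/7 × 5/7 = 25/49.

25/49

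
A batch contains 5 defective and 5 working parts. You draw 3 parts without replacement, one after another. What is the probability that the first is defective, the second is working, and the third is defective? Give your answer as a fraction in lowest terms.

5/36

Chain rule:
P = 5/10 × 5/9 × 4/8 = 100/720 = 5/36.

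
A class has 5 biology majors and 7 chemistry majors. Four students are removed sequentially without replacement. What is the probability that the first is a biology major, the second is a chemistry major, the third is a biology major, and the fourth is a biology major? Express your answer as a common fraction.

Chain rule:
P = 5/12 × 7/11 × 4/10 × 3/9 = 420/11880 = 7/198.

7/198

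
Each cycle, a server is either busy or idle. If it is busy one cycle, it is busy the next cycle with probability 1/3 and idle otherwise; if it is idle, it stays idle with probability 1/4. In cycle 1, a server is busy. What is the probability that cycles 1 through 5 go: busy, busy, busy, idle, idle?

1/54

Cycle 1 is given. For each transition, use the conditional probability from the current state:
P(busy | busy) = 1/3; P(busy | busy) = 1/3; P(idle | busy) = 2/3; P(idle | idle) = 1/4.
P = 1/3 × 1/3 × 2/3 × 1/4 = 2/108 = 1/54.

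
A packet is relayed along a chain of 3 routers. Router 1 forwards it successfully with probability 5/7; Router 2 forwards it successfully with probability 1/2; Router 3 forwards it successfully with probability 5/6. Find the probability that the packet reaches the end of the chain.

Multiplying along the chain,
P = 5/7 × 1/2 × 5/6 = 25/84.

25/84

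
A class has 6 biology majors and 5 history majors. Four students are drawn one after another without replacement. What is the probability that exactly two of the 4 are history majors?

One ordering (history majors drawn first) has probability 5/11 × 4/10 × 6/9 × 5/8 = 600/7920 = 5/66.
There are C(4,2) = 6 such orderings, each equally likely, so P = 6 × 5/66 = 5/11.

5/11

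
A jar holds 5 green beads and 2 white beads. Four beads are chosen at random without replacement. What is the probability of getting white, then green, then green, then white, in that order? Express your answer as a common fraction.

1/21

Chain rule:
P = 2/7 × 5/6 × 4/5 × 1/4 = 40/840 = 1/21.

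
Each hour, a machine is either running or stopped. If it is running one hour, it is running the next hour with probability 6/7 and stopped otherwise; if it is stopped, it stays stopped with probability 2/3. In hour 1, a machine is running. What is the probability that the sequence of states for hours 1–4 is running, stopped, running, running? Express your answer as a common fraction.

Hour 1 is given. For each transition, use the conditional probability from the current state:
P(stopped | running) = 1/7; P(running | stopped) = 1/3; P(running | running) = 6/7.
P = 1/7 × 1/3 × 6/7 = 6/147 = 2/49.

2/49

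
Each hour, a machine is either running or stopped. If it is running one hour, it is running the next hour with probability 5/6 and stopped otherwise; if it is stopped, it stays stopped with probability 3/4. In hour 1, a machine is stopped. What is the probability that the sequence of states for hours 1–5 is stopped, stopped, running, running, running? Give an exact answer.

Hour 1 is given. For each transition, use the conditional probability from the current state:
P(stopped | stopped) = 3/4; P(running | stopped) = 1/4; P(running | running) = 5/6; P(running | running) = 5/6.
P = 3/4 × 1/4 × 5/6 × 5/6 = 75/576 = 25/192.

25/192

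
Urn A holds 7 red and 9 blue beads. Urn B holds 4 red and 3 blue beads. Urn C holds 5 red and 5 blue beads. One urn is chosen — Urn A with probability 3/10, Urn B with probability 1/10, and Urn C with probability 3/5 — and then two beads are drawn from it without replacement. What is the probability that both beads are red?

From Urn A: P(both red) = (7/16)(6/15) = 7/40.
From Urn B: P(both red) = (4/7)(3/6) = 2/7.
From Urn C: P(both red) = (5/10)(4/9) = 2/9.
Total probability = (3/10)(7/40) + (1/10)(2/7) + (3/5)(2/9) = 1801/8400.

1801/8400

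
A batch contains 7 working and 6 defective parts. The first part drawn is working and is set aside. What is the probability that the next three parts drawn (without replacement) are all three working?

After the first draw, 6 of the remaining 12 parts are working.
P = 6/12 × 5/11 × 4/10 = 120/1320 = 1/11.

1/11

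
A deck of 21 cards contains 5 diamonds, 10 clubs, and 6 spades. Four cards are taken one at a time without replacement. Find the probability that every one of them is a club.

2/57

P(every draw is a club) = 10/21 × 9/20 × 8/19 × 7/18 = 5040/143640 = 2/57.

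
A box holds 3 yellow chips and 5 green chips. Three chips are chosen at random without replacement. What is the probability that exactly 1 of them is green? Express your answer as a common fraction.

15/56

One ordering (green drawn first) has probability 5/8 × 3/7 × 2/6 = 30/336 = 5/56.
There are C(3,1) = 3 such orderings, each equally likely, so P = 3 × 5/56 = 15/56.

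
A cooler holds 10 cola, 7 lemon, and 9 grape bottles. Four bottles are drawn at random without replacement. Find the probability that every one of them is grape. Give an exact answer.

P(all grape) = 9/26 × 8/25 × 7/24 × 6/23 = 3024/358800 = 63/7475.

63/7475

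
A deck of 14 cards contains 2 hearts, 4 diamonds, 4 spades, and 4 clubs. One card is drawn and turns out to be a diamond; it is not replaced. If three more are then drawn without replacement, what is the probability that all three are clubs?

With the first card removed, 4 clubs remain out of 13.
P = 4/13 × 3/12 × 2/11 = 24/1716 = 2/143.

2/143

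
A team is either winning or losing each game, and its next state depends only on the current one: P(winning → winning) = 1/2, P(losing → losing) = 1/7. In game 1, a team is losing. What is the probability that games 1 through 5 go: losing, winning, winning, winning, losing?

Game 1 is given. For each transition, use the conditional probability from the current state:
P(winning | losing) = 6/7; P(winning | winning) = 1/2; P(winning | winning) = 1/2; P(losing | winning) = 1/2.
P = 6/7 × 1/2 × 1/2 × 1/2 = 6/56 = 3/28.

3/28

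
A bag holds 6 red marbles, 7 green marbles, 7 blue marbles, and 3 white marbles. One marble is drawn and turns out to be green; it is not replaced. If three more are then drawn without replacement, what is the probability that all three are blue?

After the first draw, 7 of the remaining 22 marbles are blue.
P = 7/22 × 6/21 × 5/20 = 210/9240 = 1/44.

1/44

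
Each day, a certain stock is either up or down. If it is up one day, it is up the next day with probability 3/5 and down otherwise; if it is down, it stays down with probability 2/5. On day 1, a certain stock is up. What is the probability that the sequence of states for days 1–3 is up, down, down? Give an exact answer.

Day 1 is given. For each transition, use the conditional probability from the current state:
P(down | up) = 2/5; P(down | down) = 2/5.
P = 2/5 × 2/5 = 4/25.

4/25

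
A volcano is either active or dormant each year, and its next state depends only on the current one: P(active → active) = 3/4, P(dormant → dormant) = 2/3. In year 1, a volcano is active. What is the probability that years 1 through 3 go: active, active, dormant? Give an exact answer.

3/16

Year 1 is given. For each transition, use the conditional probability from the current state:
P(active | active) = 3/4; P(dormant | active) = 1/4.
P = 3/4 × 1/4 = 3/16.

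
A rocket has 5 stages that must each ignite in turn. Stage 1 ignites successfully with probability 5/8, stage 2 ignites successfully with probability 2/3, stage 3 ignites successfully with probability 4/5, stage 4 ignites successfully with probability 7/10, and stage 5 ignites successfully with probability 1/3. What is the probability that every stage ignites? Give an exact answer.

7/90

The events are sequential, so multiply the conditional probabilities:
P = 5/8 × 2/3 × 4/5 × 7/10 × 1/3 = 280/3600 = 7/90.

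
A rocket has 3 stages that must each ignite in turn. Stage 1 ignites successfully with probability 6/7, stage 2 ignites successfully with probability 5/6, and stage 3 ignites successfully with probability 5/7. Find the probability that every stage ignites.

25/49

Multiplying along the chain,
P = 6/7 × 5/6 × 5/7 = 150/294 = 25/49.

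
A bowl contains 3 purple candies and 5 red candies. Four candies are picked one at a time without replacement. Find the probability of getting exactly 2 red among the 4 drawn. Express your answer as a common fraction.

One ordering (red drawn first) has probability 5/8 × 4/7 × 3/6 × 2/5 = 120/1680 = 1/14.
There are C(4,2) = 6 such orderings, each equally likely, so P = 6 × 1/14 = 3/7.

3/7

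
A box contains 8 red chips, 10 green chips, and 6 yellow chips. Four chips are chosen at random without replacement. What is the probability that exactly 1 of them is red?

320/759

One ordering (red drawn first) has probability 8/24 × 16/23 × 15/22 × 14/21 = 26880/255024 = 80/759.
There are C(4,1) = 4 such orderings, each equally likely, so P = 4 × 80/759 = 320/759.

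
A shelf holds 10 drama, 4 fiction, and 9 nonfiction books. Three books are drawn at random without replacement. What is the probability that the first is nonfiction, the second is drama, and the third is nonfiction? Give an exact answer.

120/1771

Each draw changes the counts, so multiply the conditional probabilities along the sequence:
P = 9/23 × 10/22 × 8/21 = 720/10626 = 120/1771.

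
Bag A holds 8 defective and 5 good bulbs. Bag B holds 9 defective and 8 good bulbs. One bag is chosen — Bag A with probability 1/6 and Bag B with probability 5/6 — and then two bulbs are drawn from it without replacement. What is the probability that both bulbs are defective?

2231/7956

From Bag A: P(both defective) = (8/13)(7/12) = 14/39.
From Bag B: P(both defective) = (9/17)(8/16) = 9/34.
Total probability = (1/6)(14/39) + (5/6)(9/34) = 2231/7956.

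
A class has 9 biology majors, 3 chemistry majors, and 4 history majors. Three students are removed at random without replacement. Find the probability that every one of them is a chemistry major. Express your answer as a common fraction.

P = 3/16 × 2/15 × 1/14 = 6/3360 = 1/560.

1/560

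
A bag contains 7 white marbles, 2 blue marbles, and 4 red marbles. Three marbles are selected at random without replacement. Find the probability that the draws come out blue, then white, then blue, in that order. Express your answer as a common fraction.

Chain rule:
P = 2/13 × 7/12 × 1/11 = 14/1716 = 7/858.

7/858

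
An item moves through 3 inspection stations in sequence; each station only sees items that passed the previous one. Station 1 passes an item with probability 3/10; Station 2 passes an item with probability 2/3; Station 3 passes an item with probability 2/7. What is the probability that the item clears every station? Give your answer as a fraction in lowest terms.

The events are sequential, so multiply the conditional probabilities:
P = 3/10 × 2/3 × 2/7 = 12/210 = 2/35.

2/35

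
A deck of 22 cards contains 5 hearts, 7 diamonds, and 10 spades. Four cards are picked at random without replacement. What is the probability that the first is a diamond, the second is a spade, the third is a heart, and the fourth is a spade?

15/836

Multiply the probability of each draw given the previous ones:
P = 7/22 × 10/21 × 5/20 × 9/19 = 3150/175560 = 15/836.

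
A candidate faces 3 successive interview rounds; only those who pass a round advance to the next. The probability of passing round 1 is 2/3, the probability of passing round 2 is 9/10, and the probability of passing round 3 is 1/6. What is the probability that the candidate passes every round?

1/10

Multiplying along the chain,
P = 2/3 × 9/10 × 1/6 = 18/180 = 1/10.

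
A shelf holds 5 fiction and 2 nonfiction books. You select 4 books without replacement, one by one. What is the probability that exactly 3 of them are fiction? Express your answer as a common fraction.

One ordering (fiction drawn first) has probability 5/7 × 4/6 × 3/5 × 2/4 = 120/840 = 1/7.
There are C(4,3) = 4 such orderings, each equally likely, so P = 4 × 1/7 = 4/7.

4/7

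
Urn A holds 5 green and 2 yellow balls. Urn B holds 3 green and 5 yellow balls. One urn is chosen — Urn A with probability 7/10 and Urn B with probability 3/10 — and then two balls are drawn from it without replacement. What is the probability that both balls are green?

From Urn A: P(both green) = (5/7)(4/6) = 10/21.
From Urn B: P(both green) = (3/8)(2/7) = 3/28.
Total probability = (7/10)(10/21) + (3/10)(3/28) = 307/840.

307/840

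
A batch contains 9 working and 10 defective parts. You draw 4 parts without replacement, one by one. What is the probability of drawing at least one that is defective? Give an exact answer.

625/646

P(no defective) = 9/19 × 8/18 × 7/17 × 6/16 = 3024/93024 = 21/646.
P(at least one) = 1 − 21/646 = 625/646.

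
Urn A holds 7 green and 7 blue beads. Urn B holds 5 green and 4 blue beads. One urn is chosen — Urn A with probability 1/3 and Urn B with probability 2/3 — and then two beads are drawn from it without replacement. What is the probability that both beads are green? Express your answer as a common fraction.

92/351

From Urn A: P(both green) = (7/14)(6/13) = 3/13.
From Urn B: P(both green) = (5/9)(4/8) = 5/18.
Total probability = (1/3)(3/13) + (2/3)(5/18) = 92/351.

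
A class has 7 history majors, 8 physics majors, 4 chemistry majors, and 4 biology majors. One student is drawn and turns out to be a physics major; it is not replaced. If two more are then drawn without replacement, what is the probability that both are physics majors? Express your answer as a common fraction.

1/11

After the first draw, 7 of the remaining 22 students are physics majors.
P = 7/22 × 6/21 = 42/462 = 1/11.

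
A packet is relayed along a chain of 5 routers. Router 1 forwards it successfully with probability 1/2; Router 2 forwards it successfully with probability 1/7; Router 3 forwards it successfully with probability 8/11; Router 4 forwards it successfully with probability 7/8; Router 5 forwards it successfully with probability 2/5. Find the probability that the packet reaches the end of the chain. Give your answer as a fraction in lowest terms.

The events are sequential, so multiply the conditional probabilities:
P = 1/2 × 1/7 × 8/11 × 7/8 × 2/5 = 112/6160 = 1/55.

1/55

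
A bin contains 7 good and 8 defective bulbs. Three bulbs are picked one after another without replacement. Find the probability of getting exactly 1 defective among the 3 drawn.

One ordering (defective drawn first) has probability 8/15 × 7/14 × 6/13 = 336/2730 = 8/65.
There are C(3,1) = 3 such orderings, each equally likely, so P = 3 × 8/65 = 24/65.

24/65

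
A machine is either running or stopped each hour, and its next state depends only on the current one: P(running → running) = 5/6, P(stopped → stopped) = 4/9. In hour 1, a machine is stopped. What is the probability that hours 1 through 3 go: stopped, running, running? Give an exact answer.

25/54

Hour 1 is given. For each transition, use the conditional probability from the current state:
P(running | stopped) = 5/9; P(running | running) = 5/6.
P = 5/9 × 5/6 = 25/54.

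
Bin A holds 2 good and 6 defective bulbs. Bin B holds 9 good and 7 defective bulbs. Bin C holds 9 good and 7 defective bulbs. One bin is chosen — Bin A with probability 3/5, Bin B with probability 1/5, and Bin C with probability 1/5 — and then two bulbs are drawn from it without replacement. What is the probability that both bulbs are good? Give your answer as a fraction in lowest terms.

99/700

From Bin A: P(both good) = (2/8)(1/7) = 1/28.
From Bin B: P(both good) = (9/16)(8/15) = 3/10.
From Bin C: P(both good) = (9/16)(8/15) = 3/10.
Total probability = (3/5)(1/28) + (1/5)(3/10) + (1/5)(3/10) = 99/700.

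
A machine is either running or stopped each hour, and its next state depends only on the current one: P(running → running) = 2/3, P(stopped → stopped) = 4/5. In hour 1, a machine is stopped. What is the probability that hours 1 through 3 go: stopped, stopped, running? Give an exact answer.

4/25

Hour 1 is given. For each transition, use the conditional probability from the current state:
P(stopped | stopped) = 4/5; P(running | stopped) = 1/5.
P = 4/5 × 1/5 = 4/25.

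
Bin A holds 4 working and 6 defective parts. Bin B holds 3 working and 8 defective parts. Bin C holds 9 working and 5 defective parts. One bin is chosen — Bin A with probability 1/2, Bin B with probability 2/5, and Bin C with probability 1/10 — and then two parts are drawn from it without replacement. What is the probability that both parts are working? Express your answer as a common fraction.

9613/75075

From Bin A: P(both working) = (4/10)(3/9) = 2/15.
From Bin B: P(both working) = (3/11)(2/10) = 3/55.
From Bin C: P(both working) = (9/14)(8/13) = 36/91.
Total probability = (1/2)(2/15) + (2/5)(3/55) + (1/10)(36/91) = 9613/75075.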